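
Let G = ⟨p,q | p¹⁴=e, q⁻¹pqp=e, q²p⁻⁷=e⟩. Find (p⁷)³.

Compute successive powers of (p⁷), reducing at each step:
  (p⁷)²: (p⁷) · p⁷ = e
  (p⁷)³: e · p⁷ = p⁷

Answer: p⁷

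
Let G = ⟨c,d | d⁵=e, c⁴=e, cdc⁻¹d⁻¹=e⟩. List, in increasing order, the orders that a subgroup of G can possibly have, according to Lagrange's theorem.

|G| = 20 = 2² · 5. By Lagrange's theorem the order of any subgroup divides 20; the divisors of 20 are 1, 2, 4, 5, 10, 20.

Answer: 1, 2, 4, 5, 10, 20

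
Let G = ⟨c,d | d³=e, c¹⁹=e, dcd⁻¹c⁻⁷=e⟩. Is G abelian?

c·d = cd but d·c = c⁷d, so c·d ≠ d·c and G is not abelian.

Answer: No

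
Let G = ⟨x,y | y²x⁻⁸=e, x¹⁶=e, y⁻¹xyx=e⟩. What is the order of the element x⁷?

Compute successive powers until reaching e:
  (x⁷)¹ = x⁷, (x⁷)² = x¹⁴, (x⁷)³ = x⁵, (x⁷)⁴ = x¹², (x⁷)⁵ = x³, (x⁷)⁶ = x¹⁰, (x⁷)⁷ = x, (x⁷)⁸ = x⁸, (x⁷)⁹ = x¹⁵, (x⁷)¹⁰ = x⁶, (x⁷)¹¹ = x¹³, (x⁷)¹² = x⁴, (x⁷)¹³ = x¹¹, (x⁷)¹⁴ = x², (x⁷)¹⁵ = x⁹, (x⁷)¹⁶ = e.
The smallest positive k with (x⁷)ᵏ = e is 16.

Answer: 16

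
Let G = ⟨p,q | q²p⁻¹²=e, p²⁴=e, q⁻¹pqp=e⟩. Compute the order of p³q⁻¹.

Compute successive powers until reaching e:
  (p³q⁻¹)¹ = p³q⁻¹, (p³q⁻¹)² = p¹², (p³q⁻¹)³ = p³q, (p³q⁻¹)⁴ = e.
The smallest positive k with (p³q⁻¹)ᵏ = e is 4.

Answer: 4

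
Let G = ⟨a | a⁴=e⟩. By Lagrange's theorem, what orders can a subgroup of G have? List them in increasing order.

|G| = 4 = 2². By Lagrange's theorem the order of any subgroup divides 4; the divisors of 4 are 1, 2, 4.

Answer: 1, 2, 4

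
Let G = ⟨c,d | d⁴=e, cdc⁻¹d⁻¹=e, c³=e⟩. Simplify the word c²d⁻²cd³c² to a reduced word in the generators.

Multiply left to right, reducing at each step:
  (c²) · d⁻² = c²d²
  (c²d²) · c = d²
  (d²) · d³ = d
  d · c² = c²d

Answer: c²d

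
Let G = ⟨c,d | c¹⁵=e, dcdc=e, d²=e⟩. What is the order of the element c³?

Compute successive powers until reaching e:
  (c³)¹ = c³, (c³)² = c⁶, (c³)³ = c⁹, (c³)⁴ = c¹², (c³)⁵ = e.
The smallest positive k with (c³)ᵏ = e is 5.

Answer: 5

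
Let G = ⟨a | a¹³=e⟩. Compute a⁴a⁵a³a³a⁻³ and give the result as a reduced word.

Multiply left to right, reducing at each step:
  (a⁴) · a⁵ = a⁹
  (a⁹) · a³ = a¹²
  (a¹²) · a³ = a²
  (a²) · a⁻³ = a¹²

Answer: a¹²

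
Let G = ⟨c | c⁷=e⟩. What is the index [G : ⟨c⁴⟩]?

First find ord(c⁴) by computing successive powers:
  (c⁴)¹ = c⁴, (c⁴)² = c, (c⁴)³ = c⁵, (c⁴)⁴ = c², (c⁴)⁵ = c⁶, (c⁴)⁶ = c³, (c⁴)⁷ = e.
So |⟨c⁴⟩| = ord(c⁴) = 7. With |G| = 7, by Lagrange [G : ⟨c⁴⟩] = 7/7 = 1.

Answer: 1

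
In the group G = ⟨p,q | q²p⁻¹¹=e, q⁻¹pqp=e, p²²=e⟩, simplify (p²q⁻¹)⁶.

Compute successive powers of (p²q⁻¹), reducing at each step:
  (p²q⁻¹)²: (p²q⁻¹) · p² = q⁻¹;   (q⁻¹) · q⁻¹ = p¹¹
  (p²q⁻¹)³: (p¹¹) · p² = p¹³;   (p¹³) · q⁻¹ = p²q
  (p²q⁻¹)⁴: (p²q) · p² = q;   q · q⁻¹ = e
  (p²q⁻¹)⁵: e · p² = p²;   (p²) · q⁻¹ = p²q⁻¹
  (p²q⁻¹)⁶: (p²q⁻¹) · p² = q⁻¹;   (q⁻¹) · q⁻¹ = p¹¹

Answer: p¹¹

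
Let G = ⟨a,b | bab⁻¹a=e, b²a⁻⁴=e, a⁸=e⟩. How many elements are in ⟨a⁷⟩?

|⟨a⁷⟩| equals the order of a⁷. Compute successive powers until reaching e:
  (a⁷)¹ = a⁷, (a⁷)² = a⁶, (a⁷)³ = a⁵, (a⁷)⁴ = a⁴, (a⁷)⁵ = a³, (a⁷)⁶ = a², (a⁷)⁷ = a, (a⁷)⁸ = e.
The smallest positive k with (a⁷)ᵏ = e is 8, so |⟨a⁷⟩| = 8.

Answer: 8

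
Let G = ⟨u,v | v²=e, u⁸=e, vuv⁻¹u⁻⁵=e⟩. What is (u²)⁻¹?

The order of (u²) is 4 (smallest k with (u²)ᵏ = e), so (u²)⁻¹ = (u²)³ = u⁶.
Check: (u²) · (u⁶) → (u²) · u⁶ = e, giving e as required.

Answer: u⁶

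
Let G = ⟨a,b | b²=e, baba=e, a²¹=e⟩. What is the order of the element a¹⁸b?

Compute successive powers until reaching e:
  (a¹⁸b)¹ = a¹⁸b, (a¹⁸b)² = e.
The smallest positive k with (a¹⁸b)ᵏ = e is 2.

Answer: 2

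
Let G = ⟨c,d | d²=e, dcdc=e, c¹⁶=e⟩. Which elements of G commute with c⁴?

⟨c⁴⟩ ⊆ C_G(c⁴) since powers of c⁴ commute with c⁴; so |C_G(c⁴)| ≥ |⟨c⁴⟩| = 4.
By orbit–stabilizer, |C_G(c⁴)| = |G| / |conj. class of c⁴| = 32 / 2 = 16.
The 16 elements commuting with c⁴ are {e, c, c², c³, c⁴, c⁵, c⁶, c⁷, c⁸, c⁹, c¹⁰, c¹¹, c¹², c¹³, c¹⁴, c¹⁵}.

Answer: {e, c, c², c³, c⁴, c⁵, c⁶, c⁷, c⁸, c⁹, c¹⁰, c¹¹, c¹², c¹³, c¹⁴, c¹⁵}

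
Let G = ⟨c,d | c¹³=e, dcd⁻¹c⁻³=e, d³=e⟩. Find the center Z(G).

An element z ∈ Z(G) iff z commutes with every generator.
For example e is central: e·c = c = c·e; e·d = d = d·e.
Whereas c ∉ Z(G) since c·d = cd ≠ c³d = d·c.
Checking each of the 39 elements this way gives Z(G) = {e}, of order 1.

Answer: {e}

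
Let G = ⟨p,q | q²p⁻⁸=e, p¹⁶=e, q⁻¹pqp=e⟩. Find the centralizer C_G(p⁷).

⟨p⁷⟩ ⊆ C_G(p⁷) since powers of p⁷ commute with p⁷; so |C_G(p⁷)| ≥ |⟨p⁷⟩| = 16.
By orbit–stabilizer, |C_G(p⁷)| = |G| / |conj. class of p⁷| = 32 / 2 = 16.
The 16 elements commuting with p⁷ are {e, p, p², p³, p⁴, p⁵, p⁶, p⁷, p⁸, p⁹, p¹⁰, p¹¹, p¹², p¹³, p¹⁴, p¹⁵}.

Answer: {e, p, p², p³, p⁴, p⁵, p⁶, p⁷, p⁸, p⁹, p¹⁰, p¹¹, p¹², p¹³, p¹⁴, p¹⁵}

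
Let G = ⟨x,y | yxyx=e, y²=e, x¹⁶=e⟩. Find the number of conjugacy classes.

The conjugacy classes (representative and size) are:
  [e] (size 1), [x¹⁵] (size 2), [x²] (size 2), [x³] (size 2), [x¹²] (size 2), [x⁵] (size 2), [x⁶] (size 2), [x⁷] (size 2), [x⁸] (size 1), [x²y] (size 8), [x¹⁵y] (size 8).
Class equation: 1 + 2 + 2 + 2 + 2 + 2 + 2 + 2 + 1 + 8 + 8 = 32 = |G|. So G has 11 conjugacy classes.

Answer: 11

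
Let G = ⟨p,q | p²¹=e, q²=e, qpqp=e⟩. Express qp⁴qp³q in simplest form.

Multiply left to right, reducing at each step:
  q · p⁴ = p¹⁷q
  (p¹⁷q) · q = p¹⁷
  (p¹⁷) · p³ = p²⁰
  (p²⁰) · q = p²⁰q

Answer: p²⁰q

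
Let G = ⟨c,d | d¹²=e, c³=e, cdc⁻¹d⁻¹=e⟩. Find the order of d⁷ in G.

Compute successive powers until reaching e:
  (d⁷)¹ = d⁷, (d⁷)² = d², (d⁷)³ = d⁹, (d⁷)⁴ = d⁴, (d⁷)⁵ = d¹¹, (d⁷)⁶ = d⁶, (d⁷)⁷ = d, (d⁷)⁸ = d⁸, (d⁷)⁹ = d³, (d⁷)¹⁰ = d¹⁰, (d⁷)¹¹ = d⁵, (d⁷)¹² = e.
The smallest positive k with (d⁷)ᵏ = e is 12.

Answer: 12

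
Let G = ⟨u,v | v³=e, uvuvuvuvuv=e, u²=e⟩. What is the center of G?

An element z ∈ Z(G) iff z commutes with every generator.
For example e is central: e·u = u = u·e; e·v = v = v·e.
Whereas u ∉ Z(G) since u·v = uv ≠ vu = v·u.
Checking each of the 60 elements this way gives Z(G) = {e}, of order 1.

Answer: {e}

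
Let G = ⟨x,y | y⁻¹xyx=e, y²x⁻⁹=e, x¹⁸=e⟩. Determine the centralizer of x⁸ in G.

⟨x⁸⟩ ⊆ C_G(x⁸) since powers of x⁸ commute with x⁸; so |C_G(x⁸)| ≥ |⟨x⁸⟩| = 9.
By orbit–stabilizer, |C_G(x⁸)| = |G| / |conj. class of x⁸| = 36 / 2 = 18.
The 18 elements commuting with x⁸ are {e, x, x², x³, x⁴, x⁵, x⁶, x⁷, x⁸, x⁹, x¹⁰, x¹¹, x¹², x¹³, x¹⁴, x¹⁵, x¹⁶, x¹⁷}.

Answer: {e, x, x², x³, x⁴, x⁵, x⁶, x⁷, x⁸, x⁹, x¹⁰, x¹¹, x¹², x¹³, x¹⁴, x¹⁵, x¹⁶, x¹⁷}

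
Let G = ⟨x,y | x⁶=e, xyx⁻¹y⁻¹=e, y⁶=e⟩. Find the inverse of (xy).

The order of (xy) is 6 (smallest k with (xy)ᵏ = e), so (xy)⁻¹ = (xy)⁵ = x⁵y⁵.
Check: (xy) · (x⁵y⁵) → (xy) · x⁵ = y;   y · y⁵ = e, giving e as required.

Answer: x⁵y⁵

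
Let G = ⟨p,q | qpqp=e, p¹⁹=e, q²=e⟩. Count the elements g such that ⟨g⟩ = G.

⟨g⟩ = G would require ord(g) = |G| = 38, but the maximum element order in G is 19 < 38. So G is not cyclic and no single element generates it: the count is 0.

Answer: 0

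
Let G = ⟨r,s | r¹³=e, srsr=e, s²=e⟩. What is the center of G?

An element z ∈ Z(G) iff z commutes with every generator.
For example e is central: e·r = r = r·e; e·s = s = s·e.
Whereas r ∉ Z(G) since r·s = rs ≠ r¹²s = s·r.
Checking each of the 26 elements this way gives Z(G) = {e}, of order 1.

Answer: {e}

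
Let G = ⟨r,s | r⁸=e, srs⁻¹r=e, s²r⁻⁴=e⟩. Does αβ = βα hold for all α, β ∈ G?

r·s = rs but s·r = r³s⁻¹, so r·s ≠ s·r and G is not abelian.

Answer: No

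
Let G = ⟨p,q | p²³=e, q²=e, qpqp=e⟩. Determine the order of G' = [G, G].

G' = [G, G] is generated by all commutators. The generator-pair commutators are: [p, q] = p².
The subgroup they normally generate is {e, p, p², p³, p⁴, p⁵, p⁶, p⁷, p⁸, p⁹, p¹⁰, p¹¹, p¹², p¹³, p¹⁴, p¹⁵, p¹⁶, p¹⁷, p¹⁸, p¹⁹, p²⁰, p²¹, p²²}, of order 23.
Check: |G/G'| = 46/23 = 2 is the order of the abelianisation.

Answer: 23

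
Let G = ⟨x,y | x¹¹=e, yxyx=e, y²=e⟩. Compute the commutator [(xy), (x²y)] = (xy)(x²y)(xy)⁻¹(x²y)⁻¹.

[(xy), (x²y)] = (xy)·(x²y)·(xy)⁻¹·(x²y)⁻¹.
  (xy) · (x²y) = x¹⁰
  (x¹⁰) · (xy) = y
  y · (x²y) = x⁹

Answer: x⁹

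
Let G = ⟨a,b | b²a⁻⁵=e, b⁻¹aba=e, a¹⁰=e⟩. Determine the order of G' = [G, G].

G' = [G, G] is generated by all commutators. The generator-pair commutators are: [a, b] = a².
The subgroup they normally generate is {e, a², a⁴, a⁶, a⁸}, of order 5.
Check: |G/G'| = 20/5 = 4 is the order of the abelianisation.

Answer: 5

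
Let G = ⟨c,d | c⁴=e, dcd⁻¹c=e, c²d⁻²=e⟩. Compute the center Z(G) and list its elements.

An element z ∈ Z(G) iff z commutes with every generator.
For example c² is central: (c²)·c = c³ = c·(c²); (c²)·d = d⁻¹ = d·(c²).
Whereas c ∉ Z(G) since c·d = cd ≠ cd⁻¹ = d·c.
Checking each of the 8 elements this way gives Z(G) = {e, c²}, of order 2.

Answer: {e, c²}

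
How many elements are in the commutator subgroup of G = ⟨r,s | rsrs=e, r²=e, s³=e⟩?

G' = [G, G] is generated by all commutators. The generator-pair commutators are: [r, s] = s.
The subgroup they normally generate is {e, s, s²}, of order 3.
Check: |G/G'| = 6/3 = 2 is the order of the abelianisation.

Answer: 3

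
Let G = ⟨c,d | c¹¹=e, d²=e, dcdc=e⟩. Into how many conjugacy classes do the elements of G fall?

The conjugacy classes (representative and size) are:
  [e] (size 1), [c¹⁰] (size 2), [c²] (size 2), [c³] (size 2), [c⁷] (size 2), [c⁶] (size 2), [c²d] (size 11).
Class equation: 1 + 2 + 2 + 2 + 2 + 2 + 11 = 22 = |G|. So G has 7 conjugacy classes.

Answer: 7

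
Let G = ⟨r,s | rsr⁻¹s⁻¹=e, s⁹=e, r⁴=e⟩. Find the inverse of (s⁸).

The order of (s⁸) is 9 (smallest k with (s⁸)ᵏ = e), so (s⁸)⁻¹ = (s⁸)⁸ = s.
Check: (s⁸) · s → (s⁸) · s = e, giving e as required.

Answer: s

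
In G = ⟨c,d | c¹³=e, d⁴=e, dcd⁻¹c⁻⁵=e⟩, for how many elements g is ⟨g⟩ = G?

⟨g⟩ = G would require ord(g) = |G| = 52, but the maximum element order in G is 13 < 52. So G is not cyclic and no single element generates it: the count is 0.

Answer: 0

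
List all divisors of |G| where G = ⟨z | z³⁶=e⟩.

|G| = 36 = 2² · 3². By Lagrange's theorem the order of any subgroup divides 36; the divisors of 36 are 1, 2, 3, 4, 6, 9, 12, 18, 36.

Answer: 1, 2, 3, 4, 6, 9, 12, 18, 36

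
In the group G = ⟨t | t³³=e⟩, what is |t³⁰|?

Compute successive powers until reaching e:
  (t³⁰)¹ = t³⁰, (t³⁰)² = t²⁷, (t³⁰)³ = t²⁴, (t³⁰)⁴ = t²¹, (t³⁰)⁵ = t¹⁸, (t³⁰)⁶ = t¹⁵, (t³⁰)⁷ = t¹², (t³⁰)⁸ = t⁹, (t³⁰)⁹ = t⁶, (t³⁰)¹⁰ = t³, (t³⁰)¹¹ = e.
The smallest positive k with (t³⁰)ᵏ = e is 11.

Answer: 11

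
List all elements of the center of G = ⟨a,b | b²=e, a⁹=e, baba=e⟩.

An element z ∈ Z(G) iff z commutes with every generator.
For example e is central: e·a = a = a·e; e·b = b = b·e.
Whereas a ∉ Z(G) since a·b = ab ≠ a⁸b = b·a.
Checking each of the 18 elements this way gives Z(G) = {e}, of order 1.

Answer: {e}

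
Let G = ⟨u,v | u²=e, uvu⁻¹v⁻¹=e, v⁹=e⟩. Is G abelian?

Each pair of generators commutes: u·v = uv = v·u. Since the generators pairwise commute, every element of G commutes with every other, so G is abelian.

Answer: Yes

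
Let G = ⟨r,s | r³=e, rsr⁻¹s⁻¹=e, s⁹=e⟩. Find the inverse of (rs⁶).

The order of (rs⁶) is 3 (smallest k with (rs⁶)ᵏ = e), so (rs⁶)⁻¹ = (rs⁶)² = r²s³.
Check: (rs⁶) · (r²s³) → (rs⁶) · r² = s⁶;   (s⁶) · s³ = e, giving e as required.

Answer: r²s³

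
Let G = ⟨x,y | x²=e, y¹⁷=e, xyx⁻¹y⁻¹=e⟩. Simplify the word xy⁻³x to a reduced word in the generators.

Multiply left to right, reducing at each step:
  x · y⁻³ = xy¹⁴
  (xy¹⁴) · x = y¹⁴

Answer: y¹⁴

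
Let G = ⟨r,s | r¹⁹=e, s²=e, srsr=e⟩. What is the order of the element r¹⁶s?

Compute successive powers until reaching e:
  (r¹⁶s)¹ = r¹⁶s, (r¹⁶s)² = e.
The smallest positive k with (r¹⁶s)ᵏ = e is 2.

Answer: 2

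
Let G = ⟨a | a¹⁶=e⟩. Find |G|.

G is generated by a single element, so G is cyclic. The relator gives a¹⁶ = e and no smaller power is forced to be e, so the 16 powers {a, e, a², a³, a⁴, a⁵, a⁶, a⁷, a⁸, a⁹, a¹², a¹³, a¹¹, a¹⁰, a¹⁴, a¹⁵} are distinct. Hence |G| = 16.

Answer: 16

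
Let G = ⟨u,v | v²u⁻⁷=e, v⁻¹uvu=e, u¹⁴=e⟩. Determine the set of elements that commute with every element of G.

An element z ∈ Z(G) iff z commutes with every generator.
For example u⁷ is central: (u⁷)·u = u⁸ = u·(u⁷); (u⁷)·v = v⁻¹ = v·(u⁷).
Whereas u ∉ Z(G) since u·v = uv ≠ u⁶v⁻¹ = v·u.
Checking each of the 28 elements this way gives Z(G) = {e, u⁷}, of order 2.

Answer: {e, u⁷}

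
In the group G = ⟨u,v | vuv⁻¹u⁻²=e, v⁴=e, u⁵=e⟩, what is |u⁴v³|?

Compute successive powers until reaching e:
  (u⁴v³)¹ = u⁴v³, (u⁴v³)² = uv², (u⁴v³)³ = u²v, (u⁴v³)⁴ = e.
The smallest positive k with (u⁴v³)ᵏ = e is 4.

Answer: 4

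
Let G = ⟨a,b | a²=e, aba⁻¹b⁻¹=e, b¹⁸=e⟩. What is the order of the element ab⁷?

Compute successive powers until reaching e:
  (ab⁷)¹ = ab⁷, (ab⁷)² = b¹⁴, (ab⁷)³ = ab³, (ab⁷)⁴ = b¹⁰, (ab⁷)⁵ = ab¹⁷, (ab⁷)⁶ = b⁶, (ab⁷)⁷ = ab¹³, (ab⁷)⁸ = b², (ab⁷)⁹ = ab⁹, (ab⁷)¹⁰ = b¹⁶, (ab⁷)¹¹ = ab⁵, (ab⁷)¹² = b¹², (ab⁷)¹³ = ab, (ab⁷)¹⁴ = b⁸, (ab⁷)¹⁵ = ab¹⁵, (ab⁷)¹⁶ = b⁴, (ab⁷)¹⁷ = ab¹¹, (ab⁷)¹⁸ = e.
The smallest positive k with (ab⁷)ᵏ = e is 18.

Answer: 18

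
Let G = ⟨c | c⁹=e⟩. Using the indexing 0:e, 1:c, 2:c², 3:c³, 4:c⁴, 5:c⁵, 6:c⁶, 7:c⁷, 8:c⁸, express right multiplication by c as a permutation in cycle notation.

(0 1 2 3 4 5 6 7 8)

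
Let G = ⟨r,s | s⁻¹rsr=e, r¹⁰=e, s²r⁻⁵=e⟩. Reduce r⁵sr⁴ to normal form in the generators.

Multiply left to right, reducing at each step:
  (r⁵) · s = s⁻¹
  (s⁻¹) · r⁴ = rs

Answer: rs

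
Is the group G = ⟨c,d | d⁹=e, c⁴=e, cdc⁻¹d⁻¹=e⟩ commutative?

Each pair of generators commutes: c·d = cd = d·c. Since the generators pairwise commute, every element of G commutes with every other, so G is abelian.

Answer: Yes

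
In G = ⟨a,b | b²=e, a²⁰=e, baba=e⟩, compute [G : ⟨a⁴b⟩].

First find ord(a⁴b) by computing successive powers:
  (a⁴b)¹ = a⁴b, (a⁴b)² = e.
So |⟨a⁴b⟩| = ord(a⁴b) = 2. With |G| = 40, by Lagrange [G : ⟨a⁴b⟩] = 40/2 = 20.

Answer: 20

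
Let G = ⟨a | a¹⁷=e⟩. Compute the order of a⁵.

Compute successive powers until reaching e:
  (a⁵)¹ = a⁵, (a⁵)² = a¹⁰, (a⁵)³ = a¹⁵, (a⁵)⁴ = a³, (a⁵)⁵ = a⁸, (a⁵)⁶ = a¹³, (a⁵)⁷ = a, (a⁵)⁸ = a⁶, (a⁵)⁹ = a¹¹, (a⁵)¹⁰ = a¹⁶, (a⁵)¹¹ = a⁴, (a⁵)¹² = a⁹, (a⁵)¹³ = a¹⁴, (a⁵)¹⁴ = a², (a⁵)¹⁵ = a⁷, (a⁵)¹⁶ = a¹², (a⁵)¹⁷ = e.
The smallest positive k with (a⁵)ᵏ = e is 17.

Answer: 17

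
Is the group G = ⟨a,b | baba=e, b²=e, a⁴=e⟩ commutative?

a·b = ab but b·a = a³b, so a·b ≠ b·a and G is not abelian.

Answer: No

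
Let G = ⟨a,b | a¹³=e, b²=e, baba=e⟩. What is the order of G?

Enumerate words in the generators, reducing via the relations: the distinct elements are
  {a, b, e, ab, a², a³, a⁴, a⁵, a⁶, a⁷, a⁸, a⁹, a²b, a³b, a¹², a¹¹, a¹⁰, a⁴b, a⁵b, a⁶b, a⁷b, a⁸b, a⁹b, a¹²b, a¹¹b, a¹⁰b}.
No further products give new elements, so |G| = 26.

Answer: 26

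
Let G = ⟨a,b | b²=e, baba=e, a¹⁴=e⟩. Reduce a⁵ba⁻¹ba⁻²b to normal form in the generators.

Multiply left to right, reducing at each step:
  (a⁵) · b = a⁵b
  (a⁵b) · a⁻¹ = a⁶b
  (a⁶b) · b = a⁶
  (a⁶) · a⁻² = a⁴
  (a⁴) · b = a⁴b

Answer: a⁴b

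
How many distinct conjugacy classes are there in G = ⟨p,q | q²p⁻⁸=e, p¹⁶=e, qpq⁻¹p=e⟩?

The conjugacy classes (representative and size) are:
  [e] (size 1), [p] (size 2), [p¹⁴] (size 2), [p¹³] (size 2), [p¹²] (size 2), [p⁵] (size 2), [p¹⁰] (size 2), [p⁷] (size 2), [p⁸] (size 1), [q⁻¹] (size 8), [p⁷q⁻¹] (size 8).
Class equation: 1 + 2 + 2 + 2 + 2 + 2 + 2 + 2 + 1 + 8 + 8 = 32 = |G|. So G has 11 conjugacy classes.

Answer: 11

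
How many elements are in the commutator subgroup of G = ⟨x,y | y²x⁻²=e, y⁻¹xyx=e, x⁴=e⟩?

G' = [G, G] is generated by all commutators. The generator-pair commutators are: [x, y] = x².
The subgroup they normally generate is {e, x²}, of order 2.
Check: |G/G'| = 8/2 = 4 is the order of the abelianisation.

Answer: 2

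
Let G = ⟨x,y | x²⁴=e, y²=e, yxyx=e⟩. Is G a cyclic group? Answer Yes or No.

Every cyclic group is abelian. But x·y = xy while y·x = x²³y, so x·y ≠ y·x and G is not abelian. Hence G is not cyclic.

Answer: No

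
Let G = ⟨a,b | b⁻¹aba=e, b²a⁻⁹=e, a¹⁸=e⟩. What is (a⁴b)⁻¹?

The order of (a⁴b) is 4 (smallest k with (a⁴b)ᵏ = e), so (a⁴b)⁻¹ = (a⁴b)³ = a⁴b⁻¹.
Check: (a⁴b) · (a⁴b⁻¹) → (a⁴b) · a⁴ = b;   b · b⁻¹ = e, giving e as required.

Answer: a⁴b⁻¹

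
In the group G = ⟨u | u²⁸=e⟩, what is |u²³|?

Compute successive powers until reaching e:
  (u²³)¹ = u²³, (u²³)² = u¹⁸, (u²³)³ = u¹³, (u²³)⁴ = u⁸, (u²³)⁵ = u³, (u²³)⁶ = u²⁶, (u²³)⁷ = u²¹, (u²³)⁸ = u¹⁶, (u²³)⁹ = u¹¹, (u²³)¹⁰ = u⁶, (u²³)¹¹ = u, (u²³)¹² = u²⁴, (u²³)¹³ = u¹⁹, (u²³)¹⁴ = u¹⁴, (u²³)¹⁵ = u⁹, (u²³)¹⁶ = u⁴, (u²³)¹⁷ = u²⁷, (u²³)¹⁸ = u²², (u²³)¹⁹ = u¹⁷, (u²³)²⁰ = u¹², (u²³)²¹ = u⁷, (u²³)²² = u², (u²³)²³ = u²⁵, (u²³)²⁴ = u²⁰, (u²³)²⁵ = u¹⁵, (u²³)²⁶ = u¹⁰, (u²³)²⁷ = u⁵, (u²³)²⁸ = e.
The smallest positive k with (u²³)ᵏ = e is 28.

Answer: 28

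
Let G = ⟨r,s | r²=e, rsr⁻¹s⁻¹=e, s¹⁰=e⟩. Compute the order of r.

Compute successive powers until reaching e:
  r¹ = r, r² = e.
The smallest positive k with rᵏ = e is 2.

Answer: 2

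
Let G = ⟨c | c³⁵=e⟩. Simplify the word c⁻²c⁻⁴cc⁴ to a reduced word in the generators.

Multiply left to right, reducing at each step:
  (c³³) · c⁻⁴ = c²⁹
  (c²⁹) · c = c³⁰
  (c³⁰) · c⁴ = c³⁴

Answer: c³⁴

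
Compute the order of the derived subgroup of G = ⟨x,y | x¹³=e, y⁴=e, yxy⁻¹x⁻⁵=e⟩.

G' = [G, G] is generated by all commutators. The generator-pair commutators are: [x, y] = x⁹.
The subgroup they normally generate is {e, x, x², x³, x⁴, x⁵, x⁶, x⁷, x⁸, x⁹, x¹⁰, x¹¹, x¹²}, of order 13.
Check: |G/G'| = 52/13 = 4 is the order of the abelianisation.

Answer: 13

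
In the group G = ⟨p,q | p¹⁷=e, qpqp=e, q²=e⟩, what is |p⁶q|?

Compute successive powers until reaching e:
  (p⁶q)¹ = p⁶q, (p⁶q)² = e.
The smallest positive k with (p⁶q)ᵏ = e is 2.

Answer: 2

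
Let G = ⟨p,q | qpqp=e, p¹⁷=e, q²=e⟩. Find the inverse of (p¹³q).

The order of (p¹³q) is 2 (smallest k with (p¹³q)ᵏ = e), so (p¹³q)⁻¹ = (p¹³q)¹ = p¹³q.
Check: (p¹³q) · (p¹³q) → (p¹³q) · p¹³ = q;   q · q = e, giving e as required.

Answer: p¹³q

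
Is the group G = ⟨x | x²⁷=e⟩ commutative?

G has a single generator, so G is cyclic and hence abelian.

Answer: Yes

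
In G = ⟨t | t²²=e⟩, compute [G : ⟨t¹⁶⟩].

First find ord(t¹⁶) by computing successive powers:
  (t¹⁶)¹ = t¹⁶, (t¹⁶)² = t¹⁰, (t¹⁶)³ = t⁴, (t¹⁶)⁴ = t²⁰, (t¹⁶)⁵ = t¹⁴, (t¹⁶)⁶ = t⁸, (t¹⁶)⁷ = t², (t¹⁶)⁸ = t¹⁸, (t¹⁶)⁹ = t¹², (t¹⁶)¹⁰ = t⁶, (t¹⁶)¹¹ = e.
So |⟨t¹⁶⟩| = ord(t¹⁶) = 11. With |G| = 22, by Lagrange [G : ⟨t¹⁶⟩] = 22/11 = 2.

Answer: 2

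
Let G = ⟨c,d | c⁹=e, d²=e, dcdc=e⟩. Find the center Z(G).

An element z ∈ Z(G) iff z commutes with every generator.
For example e is central: e·c = c = c·e; e·d = d = d·e.
Whereas c ∉ Z(G) since c·d = cd ≠ c⁸d = d·c.
Checking each of the 18 elements this way gives Z(G) = {e}, of order 1.

Answer: {e}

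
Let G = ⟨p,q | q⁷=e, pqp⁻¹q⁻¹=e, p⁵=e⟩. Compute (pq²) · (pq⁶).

Compute (pq²) · (pq⁶) by multiplying left to right and reducing via the relations at each step:
  (pq²) · p = p²q²
  (p²q²) · q⁶ = p²q

Answer: p²q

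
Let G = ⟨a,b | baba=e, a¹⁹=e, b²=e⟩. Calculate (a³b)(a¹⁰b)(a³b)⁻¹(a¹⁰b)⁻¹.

[(a³b), (a¹⁰b)] = (a³b)·(a¹⁰b)·(a³b)⁻¹·(a¹⁰b)⁻¹.
  (a³b) · (a¹⁰b) = a¹²
  (a¹²) · (a³b) = a¹⁵b
  (a¹⁵b) · (a¹⁰b) = a⁵

Answer: a⁵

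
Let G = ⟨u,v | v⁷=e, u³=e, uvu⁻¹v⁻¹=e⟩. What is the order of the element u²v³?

Compute successive powers until reaching e:
  (u²v³)¹ = u²v³, (u²v³)² = uv⁶, (u²v³)³ = v², (u²v³)⁴ = u²v⁵, (u²v³)⁵ = uv, (u²v³)⁶ = v⁴, (u²v³)⁷ = u², (u²v³)⁸ = uv³, (u²v³)⁹ = v⁶, (u²v³)¹⁰ = u²v², (u²v³)¹¹ = uv⁵, (u²v³)¹² = v, (u²v³)¹³ = u²v⁴, (u²v³)¹⁴ = u, (u²v³)¹⁵ = v³, (u²v³)¹⁶ = u²v⁶, (u²v³)¹⁷ = uv², (u²v³)¹⁸ = v⁵, (u²v³)¹⁹ = u²v, (u²v³)²⁰ = uv⁴, (u²v³)²¹ = e.
The smallest positive k with (u²v³)ᵏ = e is 21.

Answer: 21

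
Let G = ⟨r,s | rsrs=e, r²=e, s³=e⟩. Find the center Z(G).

An element z ∈ Z(G) iff z commutes with every generator.
For example e is central: e·r = r = r·e; e·s = s = s·e.
Whereas r ∉ Z(G) since r·s = rs ≠ rs² = s·r.
Checking each of the 6 elements this way gives Z(G) = {e}, of order 1.

Answer: {e}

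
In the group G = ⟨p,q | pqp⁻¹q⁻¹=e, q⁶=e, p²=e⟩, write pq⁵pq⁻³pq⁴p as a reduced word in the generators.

Multiply left to right, reducing at each step:
  p · q⁵ = pq⁵
  (pq⁵) · p = q⁵
  (q⁵) · q⁻³ = q²
  (q²) · p = pq²
  (pq²) · q⁴ = p
  p · p = e

Answer: e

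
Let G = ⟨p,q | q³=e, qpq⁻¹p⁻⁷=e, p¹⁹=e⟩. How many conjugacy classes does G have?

The conjugacy classes (representative and size) are:
  [e] (size 1), [p¹¹] (size 3), [p¹⁴] (size 3), [p⁶] (size 3), [p¹⁷] (size 3), [p¹²] (size 3), [p¹⁰] (size 3), [p²q] (size 19), [p¹⁸q²] (size 19).
Class equation: 1 + 3 + 3 + 3 + 3 + 3 + 3 + 19 + 19 = 57 = |G|. So G has 9 conjugacy classes.

Answer: 9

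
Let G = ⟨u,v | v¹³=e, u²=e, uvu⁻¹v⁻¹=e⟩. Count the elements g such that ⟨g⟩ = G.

G is cyclic of order 26. An element generates G iff its order is 26, and a cyclic group of order 26 has exactly φ(26) = 12 such elements.

Answer: 12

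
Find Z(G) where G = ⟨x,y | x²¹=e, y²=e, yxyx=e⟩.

An element z ∈ Z(G) iff z commutes with every generator.
For example e is central: e·x = x = x·e; e·y = y = y·e.
Whereas x ∉ Z(G) since x·y = xy ≠ x²⁰y = y·x.
Checking each of the 42 elements this way gives Z(G) = {e}, of order 1.

Answer: {e}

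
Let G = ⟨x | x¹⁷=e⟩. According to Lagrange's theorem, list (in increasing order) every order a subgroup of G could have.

|G| = 17 = 17. By Lagrange's theorem the order of any subgroup divides 17; the divisors of 17 are 1, 17.

Answer: 1, 17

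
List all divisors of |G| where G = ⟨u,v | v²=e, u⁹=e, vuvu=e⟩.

|G| = 18 = 2 · 3². By Lagrange's theorem the order of any subgroup divides 18; the divisors of 18 are 1, 2, 3, 6, 9, 18.

Answer: 1, 2, 3, 6, 9, 18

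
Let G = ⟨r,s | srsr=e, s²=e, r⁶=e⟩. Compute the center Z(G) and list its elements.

An element z ∈ Z(G) iff z commutes with every generator.
For example r³ is central: (r³)·r = r⁴ = r·(r³); (r³)·s = r³s = s·(r³).
Whereas r ∉ Z(G) since r·s = rs ≠ r⁵s = s·r.
Checking each of the 12 elements this way gives Z(G) = {e, r³}, of order 2.

Answer: {e, r³}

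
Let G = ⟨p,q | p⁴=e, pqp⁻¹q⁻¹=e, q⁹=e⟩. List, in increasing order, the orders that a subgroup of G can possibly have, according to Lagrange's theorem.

|G| = 36 = 2² · 3². By Lagrange's theorem the order of any subgroup divides 36; the divisors of 36 are 1, 2, 3, 4, 6, 9, 12, 18, 36.

Answer: 1, 2, 3, 4, 6, 9, 12, 18, 36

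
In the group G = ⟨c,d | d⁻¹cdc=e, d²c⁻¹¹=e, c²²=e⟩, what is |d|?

Compute successive powers until reaching e:
  d¹ = d, d² = c¹¹, d³ = d⁻¹, d⁴ = e.
The smallest positive k with dᵏ = e is 4.

Answer: 4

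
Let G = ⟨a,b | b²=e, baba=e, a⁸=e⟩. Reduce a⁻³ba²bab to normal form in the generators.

Multiply left to right, reducing at each step:
  (a⁵) · b = a⁵b
  (a⁵b) · a² = a³b
  (a³b) · b = a³
  (a³) · a = a⁴
  (a⁴) · b = a⁴b

Answer: a⁴b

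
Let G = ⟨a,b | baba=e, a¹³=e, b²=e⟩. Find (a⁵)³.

Compute successive powers of (a⁵), reducing at each step:
  (a⁵)²: (a⁵) · a⁵ = a¹⁰
  (a⁵)³: (a¹⁰) · a⁵ = a²

Answer: a²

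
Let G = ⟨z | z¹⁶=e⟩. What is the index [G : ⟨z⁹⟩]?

First find ord(z⁹) by computing successive powers:
  (z⁹)¹ = z⁹, (z⁹)² = z², (z⁹)³ = z¹¹, (z⁹)⁴ = z⁴, (z⁹)⁵ = z¹³, (z⁹)⁶ = z⁶, (z⁹)⁷ = z¹⁵, (z⁹)⁸ = z⁸, (z⁹)⁹ = z, (z⁹)¹⁰ = z¹⁰, (z⁹)¹¹ = z³, (z⁹)¹² = z¹², (z⁹)¹³ = z⁵, (z⁹)¹⁴ = z¹⁴, (z⁹)¹⁵ = z⁷, (z⁹)¹⁶ = e.
So |⟨z⁹⟩| = ord(z⁹) = 16. With |G| = 16, by Lagrange [G : ⟨z⁹⟩] = 16/16 = 1.

Answer: 1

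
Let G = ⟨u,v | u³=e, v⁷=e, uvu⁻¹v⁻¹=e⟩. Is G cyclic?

|G| = 21. The element uv has order 21 (its powers give 21 distinct elements), so ⟨uv⟩ = G and G is cyclic.

Answer: Yes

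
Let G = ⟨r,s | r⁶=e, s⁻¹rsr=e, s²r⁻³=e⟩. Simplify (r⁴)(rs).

Compute (r⁴) · (rs) by multiplying left to right and reducing via the relations at each step:
  (r⁴) · r = r⁵
  (r⁵) · s = r²s⁻¹

Answer: r²s⁻¹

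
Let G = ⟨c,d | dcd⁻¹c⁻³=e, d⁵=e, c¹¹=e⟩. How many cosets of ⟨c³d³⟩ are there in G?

First find ord(c³d³) by computing successive powers:
  (c³d³)¹ = c³d³, (c³d³)² = c⁷d, (c³d³)³ = c⁵d⁴, (c³d³)⁴ = c⁶d², (c³d³)⁵ = e.
So |⟨c³d³⟩| = ord(c³d³) = 5. With |G| = 55, by Lagrange [G : ⟨c³d³⟩] = 55/5 = 11.

Answer: 11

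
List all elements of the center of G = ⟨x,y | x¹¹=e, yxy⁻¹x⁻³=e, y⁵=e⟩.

An element z ∈ Z(G) iff z commutes with every generator.
For example e is central: e·x = x = x·e; e·y = y = y·e.
Whereas x ∉ Z(G) since x·y = xy ≠ x³y = y·x.
Checking each of the 55 elements this way gives Z(G) = {e}, of order 1.

Answer: {e}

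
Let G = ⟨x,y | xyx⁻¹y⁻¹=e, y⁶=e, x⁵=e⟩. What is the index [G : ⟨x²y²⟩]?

First find ord(x²y²) by computing successive powers:
  (x²y²)¹ = x²y², (x²y²)² = x⁴y⁴, (x²y²)³ = x, (x²y²)⁴ = x³y², (x²y²)⁵ = y⁴, (x²y²)⁶ = x², (x²y²)⁷ = x⁴y², (x²y²)⁸ = xy⁴, (x²y²)⁹ = x³, (x²y²)¹⁰ = y², (x²y²)¹¹ = x²y⁴, (x²y²)¹² = x⁴, (x²y²)¹³ = xy², (x²y²)¹⁴ = x³y⁴, (x²y²)¹⁵ = e.
So |⟨x²y²⟩| = ord(x²y²) = 15. With |G| = 30, by Lagrange [G : ⟨x²y²⟩] = 30/15 = 2.

Answer: 2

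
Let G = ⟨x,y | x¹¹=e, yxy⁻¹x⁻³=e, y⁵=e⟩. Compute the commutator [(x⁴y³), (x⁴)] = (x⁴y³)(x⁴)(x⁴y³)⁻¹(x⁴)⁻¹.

[(x⁴y³), (x⁴)] = (x⁴y³)·(x⁴)·(x⁴y³)⁻¹·(x⁴)⁻¹.
  (x⁴y³) · (x⁴) = x²y³
  (x²y³) · (x⁸y²) = x⁹
  (x⁹) · (x⁷) = x⁵

Answer: x⁵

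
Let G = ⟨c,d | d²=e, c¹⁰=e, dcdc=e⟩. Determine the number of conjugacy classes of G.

The conjugacy classes (representative and size) are:
  [e] (size 1), [c] (size 2), [c²] (size 2), [c³] (size 2), [c⁴] (size 2), [c⁵] (size 1), [c²d] (size 5), [c³d] (size 5).
Class equation: 1 + 2 + 2 + 2 + 2 + 1 + 5 + 5 = 20 = |G|. So G has 8 conjugacy classes.

Answer: 8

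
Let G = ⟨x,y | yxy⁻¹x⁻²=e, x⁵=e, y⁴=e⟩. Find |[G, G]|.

G' = [G, G] is generated by all commutators. The generator-pair commutators are: [x, y] = x⁴.
The subgroup they normally generate is {e, x, x², x³, x⁴}, of order 5.
Check: |G/G'| = 20/5 = 4 is the order of the abelianisation.

Answer: 5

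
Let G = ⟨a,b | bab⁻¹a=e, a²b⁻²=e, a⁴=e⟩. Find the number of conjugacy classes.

The conjugacy classes (representative and size) are:
  [e] (size 1), [a³] (size 2), [a²] (size 1), [b⁻¹] (size 2), [ab] (size 2).
Class equation: 1 + 2 + 1 + 2 + 2 = 8 = |G|. So G has 5 conjugacy classes.

Answer: 5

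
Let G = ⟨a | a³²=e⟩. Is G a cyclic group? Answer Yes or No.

|G| = 32. The element a has order 32 (its powers give 32 distinct elements), so ⟨a⟩ = G and G is cyclic.

Answer: Yes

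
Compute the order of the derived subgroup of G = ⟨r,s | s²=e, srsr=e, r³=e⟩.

G' = [G, G] is generated by all commutators. The generator-pair commutators are: [r, s] = r².
The subgroup they normally generate is {e, r, r²}, of order 3.
Check: |G/G'| = 6/3 = 2 is the order of the abelianisation.

Answer: 3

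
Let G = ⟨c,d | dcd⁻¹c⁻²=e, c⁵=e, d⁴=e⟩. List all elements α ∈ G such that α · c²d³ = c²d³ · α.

⟨c²d³⟩ ⊆ C_G(c²d³) since powers of c²d³ commute with c²d³; so |C_G(c²d³)| ≥ |⟨c²d³⟩| = 4.
By orbit–stabilizer, |C_G(c²d³)| = |G| / |conj. class of c²d³| = 20 / 5 = 4.
The 4 elements commuting with c²d³ are {e, cd, c²d³, c³d²}.

Answer: {e, cd, c²d³, c³d²}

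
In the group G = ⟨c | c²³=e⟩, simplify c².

Compute successive powers of c, reducing at each step:
  c²: c · c = c²

Answer: c²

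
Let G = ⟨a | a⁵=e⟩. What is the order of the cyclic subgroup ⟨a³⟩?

|⟨a³⟩| equals the order of a³. Compute successive powers until reaching e:
  (a³)¹ = a³, (a³)² = a, (a³)³ = a⁴, (a³)⁴ = a², (a³)⁵ = e.
The smallest positive k with (a³)ᵏ = e is 5, so |⟨a³⟩| = 5.

Answer: 5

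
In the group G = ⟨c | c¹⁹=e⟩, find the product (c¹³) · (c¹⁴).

Compute (c¹³) · (c¹⁴) by multiplying left to right and reducing via the relations at each step:
  (c¹³) · c¹⁴ = c⁸

Answer: c⁸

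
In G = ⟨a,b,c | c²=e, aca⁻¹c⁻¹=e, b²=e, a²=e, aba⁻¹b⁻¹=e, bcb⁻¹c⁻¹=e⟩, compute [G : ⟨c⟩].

First find ord(c) by computing successive powers:
  c¹ = c, c² = e.
So |⟨c⟩| = ord(c) = 2. With |G| = 8, by Lagrange [G : ⟨c⟩] = 8/2 = 4.

Answer: 4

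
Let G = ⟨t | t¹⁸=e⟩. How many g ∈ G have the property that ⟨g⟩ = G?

G is cyclic of order 18. An element generates G iff its order is 18, and a cyclic group of order 18 has exactly φ(18) = 6 such elements.

Answer: 6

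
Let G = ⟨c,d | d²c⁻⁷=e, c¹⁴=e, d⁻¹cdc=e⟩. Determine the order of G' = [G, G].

G' = [G, G] is generated by all commutators. The generator-pair commutators are: [c, d] = c².
The subgroup they normally generate is {e, c², c⁴, c⁶, c⁸, c¹⁰, c¹²}, of order 7.
Check: |G/G'| = 28/7 = 4 is the order of the abelianisation.

Answer: 7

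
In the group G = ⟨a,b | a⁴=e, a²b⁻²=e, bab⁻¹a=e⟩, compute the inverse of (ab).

The order of (ab) is 4 (smallest k with (ab)ᵏ = e), so (ab)⁻¹ = (ab)³ = ab⁻¹.
Check: (ab) · (ab⁻¹) → (ab) · a = b;   b · b⁻¹ = e, giving e as required.

Answer: ab⁻¹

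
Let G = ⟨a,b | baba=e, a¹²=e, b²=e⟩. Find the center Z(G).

An element z ∈ Z(G) iff z commutes with every generator.
For example a⁶ is central: (a⁶)·a = a⁷ = a·(a⁶); (a⁶)·b = a⁶b = b·(a⁶).
Whereas a ∉ Z(G) since a·b = ab ≠ a¹¹b = b·a.
Checking each of the 24 elements this way gives Z(G) = {e, a⁶}, of order 2.

Answer: {e, a⁶}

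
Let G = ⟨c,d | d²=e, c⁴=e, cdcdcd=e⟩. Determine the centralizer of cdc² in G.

⟨cdc²⟩ ⊆ C_G(cdc²) since powers of cdc² commute with cdc²; so |C_G(cdc²)| ≥ |⟨cdc²⟩| = 3.
By orbit–stabilizer, |C_G(cdc²)| = |G| / |conj. class of cdc²| = 24 / 8 = 3.
The 3 elements commuting with cdc² are {e, c²dc³, cdc²}.

Answer: {e, c²dc³, cdc²}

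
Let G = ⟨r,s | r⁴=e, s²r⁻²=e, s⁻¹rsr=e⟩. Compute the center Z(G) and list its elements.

An element z ∈ Z(G) iff z commutes with every generator.
For example r² is central: (r²)·r = r³ = r·(r²); (r²)·s = s⁻¹ = s·(r²).
Whereas r ∉ Z(G) since r·s = rs ≠ rs⁻¹ = s·r.
Checking each of the 8 elements this way gives Z(G) = {e, r²}, of order 2.

Answer: {e, r²}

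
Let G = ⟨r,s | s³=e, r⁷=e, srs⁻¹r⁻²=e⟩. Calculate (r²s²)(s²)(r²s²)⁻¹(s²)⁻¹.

[(r²s²), (s²)] = (r²s²)·(s²)·(r²s²)⁻¹·(s²)⁻¹.
  (r²s²) · (s²) = r²s
  (r²s) · (r³s) = rs²
  (rs²) · s = r

Answer: r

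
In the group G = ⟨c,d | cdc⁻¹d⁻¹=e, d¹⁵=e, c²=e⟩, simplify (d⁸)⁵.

Compute successive powers of (d⁸), reducing at each step:
  (d⁸)²: (d⁸) · d⁸ = d
  (d⁸)³: d · d⁸ = d⁹
  (d⁸)⁴: (d⁹) · d⁸ = d²
  (d⁸)⁵: (d²) · d⁸ = d¹⁰

Answer: d¹⁰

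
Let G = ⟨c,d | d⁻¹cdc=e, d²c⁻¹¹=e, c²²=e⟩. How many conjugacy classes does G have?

The conjugacy classes (representative and size) are:
  [e] (size 1), [c²¹] (size 2), [c²] (size 2), [c³] (size 2), [c¹⁸] (size 2), [c¹⁷] (size 2), [c⁶] (size 2), [c⁷] (size 2), [c⁸] (size 2), [c¹³] (size 2), [c¹²] (size 2), [c¹¹] (size 1), [c¹⁰d] (size 11), [c⁷d] (size 11).
Class equation: 1 + 2 + 2 + 2 + 2 + 2 + 2 + 2 + 2 + 2 + 2 + 1 + 11 + 11 = 44 = |G|. So G has 14 conjugacy classes.

Answer: 14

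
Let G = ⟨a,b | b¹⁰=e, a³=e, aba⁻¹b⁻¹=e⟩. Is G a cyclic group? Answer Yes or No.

|G| = 30. The element ab has order 30 (its powers give 30 distinct elements), so ⟨ab⟩ = G and G is cyclic.

Answer: Yes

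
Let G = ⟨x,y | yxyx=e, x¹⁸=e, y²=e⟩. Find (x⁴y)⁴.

Compute successive powers of (x⁴y), reducing at each step:
  (x⁴y)²: (x⁴y) · x⁴ = y;   y · y = e
  (x⁴y)³: e · x⁴ = x⁴;   (x⁴) · y = x⁴y
  (x⁴y)⁴: (x⁴y) · x⁴ = y;   y · y = e

Answer: e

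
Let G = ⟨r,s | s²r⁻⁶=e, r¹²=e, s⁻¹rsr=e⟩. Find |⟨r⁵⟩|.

|⟨r⁵⟩| equals the order of r⁵. Compute successive powers until reaching e:
  (r⁵)¹ = r⁵, (r⁵)² = r¹⁰, (r⁵)³ = r³, (r⁵)⁴ = r⁸, (r⁵)⁵ = r, (r⁵)⁶ = r⁶, (r⁵)⁷ = r¹¹, (r⁵)⁸ = r⁴, (r⁵)⁹ = r⁹, (r⁵)¹⁰ = r², (r⁵)¹¹ = r⁷, (r⁵)¹² = e.
The smallest positive k with (r⁵)ᵏ = e is 12, so |⟨r⁵⟩| = 12.

Answer: 12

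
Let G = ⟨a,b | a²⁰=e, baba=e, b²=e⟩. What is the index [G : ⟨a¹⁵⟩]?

First find ord(a¹⁵) by computing successive powers:
  (a¹⁵)¹ = a¹⁵, (a¹⁵)² = a¹⁰, (a¹⁵)³ = a⁵, (a¹⁵)⁴ = e.
So |⟨a¹⁵⟩| = ord(a¹⁵) = 4. With |G| = 40, by Lagrange [G : ⟨a¹⁵⟩] = 40/4 = 10.

Answer: 10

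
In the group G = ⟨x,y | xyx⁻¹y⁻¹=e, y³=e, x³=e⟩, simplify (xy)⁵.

Compute successive powers of (xy), reducing at each step:
  (xy)²: (xy) · x = x²y;   (x²y) · y = x²y²
  (xy)³: (x²y²) · x = y²;   (y²) · y = e
  (xy)⁴: e · x = x;   x · y = xy
  (xy)⁵: (xy) · x = x²y;   (x²y) · y = x²y²

Answer: x²y²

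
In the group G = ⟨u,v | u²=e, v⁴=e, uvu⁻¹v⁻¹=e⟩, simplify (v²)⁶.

Compute successive powers of (v²), reducing at each step:
  (v²)²: (v²) · v² = e
  (v²)³: e · v² = v²
  (v²)⁴: (v²) · v² = e
  (v²)⁵: e · v² = v²
  (v²)⁶: (v²) · v² = e

Answer: e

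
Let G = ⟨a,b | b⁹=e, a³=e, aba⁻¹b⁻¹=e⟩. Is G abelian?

Each pair of generators commutes: a·b = ab = b·a. Since the generators pairwise commute, every element of G commutes with every other, so G is abelian.

Answer: Yes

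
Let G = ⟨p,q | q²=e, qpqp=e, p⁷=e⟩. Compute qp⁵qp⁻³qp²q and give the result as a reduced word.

Multiply left to right, reducing at each step:
  q · p⁵ = p²q
  (p²q) · q = p²
  (p²) · p⁻³ = p⁶
  (p⁶) · q = p⁶q
  (p⁶q) · p² = p⁴q
  (p⁴q) · q = p⁴

Answer: p⁴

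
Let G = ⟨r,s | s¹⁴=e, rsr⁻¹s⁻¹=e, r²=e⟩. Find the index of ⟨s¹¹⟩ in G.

First find ord(s¹¹) by computing successive powers:
  (s¹¹)¹ = s¹¹, (s¹¹)² = s⁸, (s¹¹)³ = s⁵, (s¹¹)⁴ = s², (s¹¹)⁵ = s¹³, (s¹¹)⁶ = s¹⁰, (s¹¹)⁷ = s⁷, (s¹¹)⁸ = s⁴, (s¹¹)⁹ = s, (s¹¹)¹⁰ = s¹², (s¹¹)¹¹ = s⁹, (s¹¹)¹² = s⁶, (s¹¹)¹³ = s³, (s¹¹)¹⁴ = e.
So |⟨s¹¹⟩| = ord(s¹¹) = 14. With |G| = 28, by Lagrange [G : ⟨s¹¹⟩] = 28/14 = 2.

Answer: 2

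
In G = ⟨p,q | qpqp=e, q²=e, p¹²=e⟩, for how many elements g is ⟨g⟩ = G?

⟨g⟩ = G would require ord(g) = |G| = 24, but the maximum element order in G is 12 < 24. So G is not cyclic and no single element generates it: the count is 0.

Answer: 0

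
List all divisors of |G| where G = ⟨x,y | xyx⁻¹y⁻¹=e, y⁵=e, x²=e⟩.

|G| = 10 = 2 · 5. By Lagrange's theorem the order of any subgroup divides 10; the divisors of 10 are 1, 2, 5, 10.

Answer: 1, 2, 5, 10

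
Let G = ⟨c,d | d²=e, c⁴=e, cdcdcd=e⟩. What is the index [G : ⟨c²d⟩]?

First find ord(c²d) by computing successive powers:
  (c²d)¹ = c²d, (c²d)² = c²dc²d, (c²d)³ = dc², (c²d)⁴ = e.
So |⟨c²d⟩| = ord(c²d) = 4. With |G| = 24, by Lagrange [G : ⟨c²d⟩] = 24/4 = 6.

Answer: 6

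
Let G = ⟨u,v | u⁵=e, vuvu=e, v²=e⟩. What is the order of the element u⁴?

Compute successive powers until reaching e:
  (u⁴)¹ = u⁴, (u⁴)² = u³, (u⁴)³ = u², (u⁴)⁴ = u, (u⁴)⁵ = e.
The smallest positive k with (u⁴)ᵏ = e is 5.

Answer: 5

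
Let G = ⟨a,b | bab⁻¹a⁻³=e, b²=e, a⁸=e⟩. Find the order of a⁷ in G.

Compute successive powers until reaching e:
  (a⁷)¹ = a⁷, (a⁷)² = a⁶, (a⁷)³ = a⁵, (a⁷)⁴ = a⁴, (a⁷)⁵ = a³, (a⁷)⁶ = a², (a⁷)⁷ = a, (a⁷)⁸ = e.
The smallest positive k with (a⁷)ᵏ = e is 8.

Answer: 8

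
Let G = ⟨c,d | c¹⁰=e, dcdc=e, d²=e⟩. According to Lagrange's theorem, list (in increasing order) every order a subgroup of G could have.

|G| = 20 = 2² · 5. By Lagrange's theorem the order of any subgroup divides 20; the divisors of 20 are 1, 2, 4, 5, 10, 20.

Answer: 1, 2, 4, 5, 10, 20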